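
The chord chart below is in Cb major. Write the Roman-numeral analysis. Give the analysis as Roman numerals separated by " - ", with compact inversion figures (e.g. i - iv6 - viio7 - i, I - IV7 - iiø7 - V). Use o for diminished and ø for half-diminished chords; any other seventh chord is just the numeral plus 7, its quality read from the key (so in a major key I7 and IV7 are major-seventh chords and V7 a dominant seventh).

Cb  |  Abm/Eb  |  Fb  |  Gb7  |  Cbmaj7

I - vi64 - IV - V7 - I7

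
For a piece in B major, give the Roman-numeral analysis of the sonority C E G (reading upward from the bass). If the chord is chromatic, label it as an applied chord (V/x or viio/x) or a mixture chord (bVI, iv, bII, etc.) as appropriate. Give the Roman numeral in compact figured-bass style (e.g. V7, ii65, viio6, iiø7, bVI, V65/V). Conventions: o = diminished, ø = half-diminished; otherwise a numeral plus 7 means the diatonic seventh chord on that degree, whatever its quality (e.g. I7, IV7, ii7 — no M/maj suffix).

The pitches C-E-G form a major triad rooted on C.
C is the lowered second degree of B major (diatonic 2 would be C#). This is the Neapolitan chord — a major triad on the lowered second degree.

bII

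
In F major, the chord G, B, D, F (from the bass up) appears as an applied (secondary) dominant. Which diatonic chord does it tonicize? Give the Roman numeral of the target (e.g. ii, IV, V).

The chord is a dominant seventh chord on G.
A dominant resolves down a perfect fifth: G → C. In F major, C is scale degree 5, i.e. V.

V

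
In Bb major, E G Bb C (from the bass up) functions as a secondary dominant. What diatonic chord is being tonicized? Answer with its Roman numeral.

V

The chord is a dominant seventh chord on C.
A dominant resolves down a perfect fifth: C → F. In Bb major, F is scale degree 5, i.e. V.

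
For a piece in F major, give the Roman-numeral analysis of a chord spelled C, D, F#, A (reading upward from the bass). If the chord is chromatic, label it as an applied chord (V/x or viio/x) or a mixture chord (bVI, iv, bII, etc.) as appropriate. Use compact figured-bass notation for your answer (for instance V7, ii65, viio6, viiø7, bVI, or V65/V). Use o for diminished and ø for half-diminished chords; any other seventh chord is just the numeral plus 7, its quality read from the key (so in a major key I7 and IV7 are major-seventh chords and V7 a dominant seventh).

V42/ii

The pitches D-F#-A-C form a dominant seventh chord rooted on D.
D is not a diatonic chord root with this quality in F major, but it lies a perfect fifth above G (ii), so the chord functions as an applied dominant of ii.
With C in the bass the chord is in third inversion, so the figured bass is 42.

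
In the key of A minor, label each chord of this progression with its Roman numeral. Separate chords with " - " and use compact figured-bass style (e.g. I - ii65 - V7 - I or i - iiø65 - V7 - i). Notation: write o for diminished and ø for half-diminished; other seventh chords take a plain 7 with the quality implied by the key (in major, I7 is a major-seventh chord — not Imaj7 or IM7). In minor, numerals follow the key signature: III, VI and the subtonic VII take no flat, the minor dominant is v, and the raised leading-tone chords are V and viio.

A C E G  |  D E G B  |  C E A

A-C-E-G has root A, degree 1 in A minor, so i7.
D-E-G-B: minor seventh chord on E = scale degree 5 → v42.
C-E-A: root A is the tonic; minor triad there is i6.

i7 - v42 - i6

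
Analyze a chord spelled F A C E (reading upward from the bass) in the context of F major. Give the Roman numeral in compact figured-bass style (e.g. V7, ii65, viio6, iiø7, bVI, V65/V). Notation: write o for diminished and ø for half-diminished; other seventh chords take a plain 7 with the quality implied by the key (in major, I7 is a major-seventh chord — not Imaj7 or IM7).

The pitches F-A-C-E form a major seventh chord rooted on F.
F is scale degree 1 in F major, and a major seventh chord on that degree is written I7.

I7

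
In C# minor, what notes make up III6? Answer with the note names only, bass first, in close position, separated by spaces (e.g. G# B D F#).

G# B E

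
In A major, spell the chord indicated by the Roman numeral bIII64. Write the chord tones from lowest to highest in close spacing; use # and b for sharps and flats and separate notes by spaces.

bIII64 is a major triad on the lowered third degree, borrowed from the parallel minor. In A major that root is C.
So the chord is C-E-G.
The figured bass 64 indicates second inversion, placing the fifth (G) in the bass: G-C-E.

G C E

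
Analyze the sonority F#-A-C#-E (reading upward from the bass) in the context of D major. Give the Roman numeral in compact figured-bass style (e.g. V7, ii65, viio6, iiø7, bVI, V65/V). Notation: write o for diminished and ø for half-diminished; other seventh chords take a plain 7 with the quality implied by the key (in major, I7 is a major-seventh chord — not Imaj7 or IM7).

iii7

The pitches F#-A-C#-E form a minor seventh chord rooted on F#.
In D major, F# is the mediant; the diatonic minor seventh chord there is iii7.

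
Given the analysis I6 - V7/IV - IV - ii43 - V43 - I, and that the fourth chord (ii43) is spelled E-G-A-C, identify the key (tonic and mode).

The anchor chord is a minor seventh chord on A, labeled ii43.
ii43 on A implies A is the supertonic; that puts the tonic at G, and the lowercase numeral fits major mode.

G major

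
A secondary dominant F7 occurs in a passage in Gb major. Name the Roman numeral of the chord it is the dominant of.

iii

The chord is a dominant seventh chord on F.
A dominant resolves down a perfect fifth: F → Bb. In Gb major, Bb is scale degree 3, i.e. iii.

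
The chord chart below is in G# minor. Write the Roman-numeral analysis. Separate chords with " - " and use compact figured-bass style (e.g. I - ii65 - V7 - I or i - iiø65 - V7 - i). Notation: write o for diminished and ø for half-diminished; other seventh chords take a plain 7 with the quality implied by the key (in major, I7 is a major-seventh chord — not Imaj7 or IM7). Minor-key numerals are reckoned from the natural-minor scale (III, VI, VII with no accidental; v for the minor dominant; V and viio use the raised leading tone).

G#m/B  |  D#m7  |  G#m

G#m/B: root G# is the tonic; minor triad there is i6.
D#m7 has root D#, degree 5 in G# minor, so v7.
G#m: minor triad on G# = scale degree 1 → i.

i6 - v7 - i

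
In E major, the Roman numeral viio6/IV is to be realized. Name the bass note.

The applied chord viio6/IV is rooted on G#: G#-B-D.
The figure 6 means first inversion — the third is in the bass.

B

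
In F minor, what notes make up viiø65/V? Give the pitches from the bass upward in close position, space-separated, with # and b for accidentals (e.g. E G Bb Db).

The slash marks an applied leading-tone chord: viio of V. In F minor, V is C, so the leading tone to it is B, a half step below.
Building a half-diminished seventh chord on B gives B-D-F-A.
With the 65 figure the chord is in first inversion; from the bass D upward in close position it reads D-F-A-B.

D F A B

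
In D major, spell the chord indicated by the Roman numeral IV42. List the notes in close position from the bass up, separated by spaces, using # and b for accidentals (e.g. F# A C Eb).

F# G B D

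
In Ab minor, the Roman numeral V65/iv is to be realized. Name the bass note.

C

The applied chord V65/iv is rooted on Ab: Ab-C-Eb-Gb.
The figure 65 means first inversion — the third is in the bass.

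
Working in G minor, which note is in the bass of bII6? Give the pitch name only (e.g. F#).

bII in G minor has root Ab; the chord is Ab-C-Eb.
The figure 6 means first inversion — the third is in the bass.

C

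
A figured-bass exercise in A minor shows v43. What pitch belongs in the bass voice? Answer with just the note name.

v in A minor has root E; the chord is E-G-B-D.
The figure 43 means second inversion — the fifth is in the bass.

B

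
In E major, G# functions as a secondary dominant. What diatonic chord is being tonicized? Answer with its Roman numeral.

The chord is a major triad on G#.
A dominant resolves down a perfect fifth: G# → C#. In E major, C# is scale degree 6, i.e. vi.

vi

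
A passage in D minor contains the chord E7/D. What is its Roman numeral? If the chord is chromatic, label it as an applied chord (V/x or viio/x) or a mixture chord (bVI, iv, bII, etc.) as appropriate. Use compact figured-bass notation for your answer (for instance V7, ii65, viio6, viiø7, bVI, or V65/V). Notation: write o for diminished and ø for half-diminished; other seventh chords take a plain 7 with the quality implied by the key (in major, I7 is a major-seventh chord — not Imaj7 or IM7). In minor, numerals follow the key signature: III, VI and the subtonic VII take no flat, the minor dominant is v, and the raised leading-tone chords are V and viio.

V42/V

The pitches E-G#-B-D form a dominant seventh chord rooted on E.
E is not a diatonic chord root with this quality in D minor, but it lies a perfect fifth above A (V), so the chord functions as an applied dominant of V.
With D in the bass the chord is in third inversion, so the figured bass is 42.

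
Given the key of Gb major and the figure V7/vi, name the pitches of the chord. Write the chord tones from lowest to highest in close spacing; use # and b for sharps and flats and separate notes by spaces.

Bb D F Ab

The slash means an applied dominant: we want the dominant of vi. In Gb major, vi is Eb minor, and its dominant is built on Bb.
Building a dominant seventh chord on Bb gives Bb-D-F-Ab.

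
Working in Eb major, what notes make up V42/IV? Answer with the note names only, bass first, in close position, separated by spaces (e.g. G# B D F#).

Db Eb G Bb

V42/IV is a secondary dominant — the dominant seventh of IV. IV in Eb major is Ab, so the applied chord's root is Eb, a perfect fifth above.
Building a dominant seventh chord on Eb gives Eb-G-Bb-Db.
With the 42 figure the chord is in third inversion; from the bass Db upward in close position it reads Db-Eb-G-Bb.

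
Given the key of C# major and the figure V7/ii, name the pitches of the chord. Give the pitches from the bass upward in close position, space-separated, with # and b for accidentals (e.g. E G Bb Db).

V7/ii is a secondary dominant — the dominant seventh of ii. ii in C# major is D#, so the applied chord's root is A#, a perfect fifth above.
Building a dominant seventh chord on A# gives A#-C##-E#-G#.

A# C## E# G#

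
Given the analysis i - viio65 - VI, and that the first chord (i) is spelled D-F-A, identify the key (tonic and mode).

D minor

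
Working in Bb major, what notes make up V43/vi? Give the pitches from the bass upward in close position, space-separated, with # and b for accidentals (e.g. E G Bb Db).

V43/vi is a secondary dominant — the dominant seventh of vi. vi in Bb major is G, so the applied chord's root is D, a perfect fifth above.
Building a dominant seventh chord on D gives D-F#-A-C.
With the 43 figure the chord is in second inversion; from the bass A upward in close position it reads A-C-D-F#.

A C D F#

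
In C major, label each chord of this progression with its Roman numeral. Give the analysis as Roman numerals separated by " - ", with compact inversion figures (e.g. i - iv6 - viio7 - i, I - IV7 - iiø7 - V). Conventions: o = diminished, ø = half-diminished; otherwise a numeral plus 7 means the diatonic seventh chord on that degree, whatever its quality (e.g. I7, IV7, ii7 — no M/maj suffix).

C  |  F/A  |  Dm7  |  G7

C: major triad on C = scale degree 1 → I.
F/A has root F, degree 4 in C major, so IV6.
Dm7: minor seventh chord on D = scale degree 2 → ii7.
G7 has root G, degree 5 in C major, so V7.

I - IV6 - ii7 - V7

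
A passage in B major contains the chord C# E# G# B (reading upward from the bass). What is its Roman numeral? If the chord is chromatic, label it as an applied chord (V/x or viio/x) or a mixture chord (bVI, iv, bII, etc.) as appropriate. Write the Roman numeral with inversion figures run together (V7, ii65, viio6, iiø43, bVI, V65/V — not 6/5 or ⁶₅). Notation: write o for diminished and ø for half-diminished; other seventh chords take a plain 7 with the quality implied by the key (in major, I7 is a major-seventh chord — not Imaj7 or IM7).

V7/V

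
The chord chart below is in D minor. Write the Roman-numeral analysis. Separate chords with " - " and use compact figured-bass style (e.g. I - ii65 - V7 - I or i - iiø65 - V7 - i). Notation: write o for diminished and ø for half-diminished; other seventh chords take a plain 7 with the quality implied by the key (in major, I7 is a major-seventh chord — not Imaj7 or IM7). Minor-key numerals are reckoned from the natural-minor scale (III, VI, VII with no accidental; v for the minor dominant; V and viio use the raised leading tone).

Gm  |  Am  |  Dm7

Gm has root G, degree 4 in D minor, so iv.
Am: root A is the dominant; minor triad there is v.
Dm7: minor seventh chord on D = scale degree 1 → i7.

iv - v - i7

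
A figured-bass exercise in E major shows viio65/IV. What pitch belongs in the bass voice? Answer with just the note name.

B

The applied chord viio65/IV is rooted on G#: G#-B-D-F.
The figure 65 means first inversion — the third is in the bass.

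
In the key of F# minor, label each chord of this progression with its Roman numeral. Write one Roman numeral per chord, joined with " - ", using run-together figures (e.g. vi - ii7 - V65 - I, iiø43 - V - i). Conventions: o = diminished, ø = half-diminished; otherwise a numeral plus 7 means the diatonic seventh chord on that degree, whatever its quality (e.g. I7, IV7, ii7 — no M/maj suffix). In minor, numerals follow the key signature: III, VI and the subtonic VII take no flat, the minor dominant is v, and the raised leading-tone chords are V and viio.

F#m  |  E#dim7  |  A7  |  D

F#m has root F#, degree 1 in F# minor, so i.
E#dim7: fully diminished seventh chord on E# = scale degree 7 → viio7.
A7: chromatic; A is V of VI, so V7/VI.
D has root D, degree 6 in F# minor, so VI.

i - viio7 - V7/VI - VI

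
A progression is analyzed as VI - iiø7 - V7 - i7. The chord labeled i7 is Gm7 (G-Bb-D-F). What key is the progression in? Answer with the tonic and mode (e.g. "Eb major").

G minor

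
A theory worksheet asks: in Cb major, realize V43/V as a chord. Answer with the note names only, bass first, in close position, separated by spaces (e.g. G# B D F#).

Ab Cb Db F

V43/V is a secondary dominant — the dominant seventh of V. V in Cb major is Gb, so the applied chord's root is Db, a perfect fifth above.
Building a dominant seventh chord on Db gives Db-F-Ab-Cb.
The figured bass 43 indicates second inversion, placing the fifth (Ab) in the bass: Ab-Cb-Db-F.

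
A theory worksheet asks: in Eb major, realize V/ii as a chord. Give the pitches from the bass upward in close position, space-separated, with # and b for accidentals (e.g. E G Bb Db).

C E G

V/ii is a secondary dominant — the dominant triad of ii. ii in Eb major is F, so the applied chord's root is C, a perfect fifth above.
Building a major triad on C gives C-E-G.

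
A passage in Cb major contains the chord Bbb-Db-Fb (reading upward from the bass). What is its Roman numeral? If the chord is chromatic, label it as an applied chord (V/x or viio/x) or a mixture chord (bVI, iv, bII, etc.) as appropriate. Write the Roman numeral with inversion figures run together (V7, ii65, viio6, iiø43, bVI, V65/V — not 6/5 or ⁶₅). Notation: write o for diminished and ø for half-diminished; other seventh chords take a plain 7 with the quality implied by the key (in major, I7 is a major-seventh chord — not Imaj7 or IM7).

bVII

The pitches Bbb-Db-Fb form a major triad rooted on Bbb.
Bbb is the lowered seventh degree of Cb major (diatonic 7 would be Bb). This is a major triad on the lowered seventh degree (the subtonic), borrowed from the parallel minor.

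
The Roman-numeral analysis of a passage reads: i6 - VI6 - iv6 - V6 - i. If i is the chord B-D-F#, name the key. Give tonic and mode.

The chord Bm is a minor triad rooted on B; its label is i.
If B is scale degree 1 and the mode makes that degree carry a minor triad, the tonic is B and the mode is minor.

B minor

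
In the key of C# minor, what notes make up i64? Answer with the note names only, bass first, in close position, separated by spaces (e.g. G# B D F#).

G# C# E

In C# minor, the tonic is C#, and the diatonic chord built there is a minor triad.
Stacking thirds from C# gives C#-E-G#.
The figured bass 64 indicates second inversion, placing the fifth (G#) in the bass: G#-C#-E.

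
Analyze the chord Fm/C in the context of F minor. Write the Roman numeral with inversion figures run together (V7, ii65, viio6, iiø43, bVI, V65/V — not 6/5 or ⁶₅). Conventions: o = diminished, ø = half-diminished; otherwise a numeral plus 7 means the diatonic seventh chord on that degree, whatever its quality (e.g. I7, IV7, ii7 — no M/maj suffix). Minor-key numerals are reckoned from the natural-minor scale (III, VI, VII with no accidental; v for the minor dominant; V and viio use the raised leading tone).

Stacked in thirds the chord is F-Ab-C: a minor triad on F.
In F minor, F is the tonic; the diatonic minor triad there is i.
With C in the bass the chord is in second inversion, so the figured bass is 64.

i64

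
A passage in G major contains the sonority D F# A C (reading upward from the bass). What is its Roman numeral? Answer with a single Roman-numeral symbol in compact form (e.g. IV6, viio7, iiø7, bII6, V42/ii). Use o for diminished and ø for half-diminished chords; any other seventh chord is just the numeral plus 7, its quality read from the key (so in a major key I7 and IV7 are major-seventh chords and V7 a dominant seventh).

V7

The pitches D-F#-A-C form a dominant seventh chord rooted on D.
In G major, D is the dominant; the diatonic dominant seventh chord there is V7.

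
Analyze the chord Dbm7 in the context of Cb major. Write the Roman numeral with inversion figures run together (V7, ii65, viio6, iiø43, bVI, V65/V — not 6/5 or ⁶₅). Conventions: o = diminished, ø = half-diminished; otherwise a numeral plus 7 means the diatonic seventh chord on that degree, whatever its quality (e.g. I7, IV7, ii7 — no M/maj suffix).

ii7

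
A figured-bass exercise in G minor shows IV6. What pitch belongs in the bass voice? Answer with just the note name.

IV in G minor has root C; the chord is C-E-G.
The figure 6 means first inversion — the third is in the bass.

E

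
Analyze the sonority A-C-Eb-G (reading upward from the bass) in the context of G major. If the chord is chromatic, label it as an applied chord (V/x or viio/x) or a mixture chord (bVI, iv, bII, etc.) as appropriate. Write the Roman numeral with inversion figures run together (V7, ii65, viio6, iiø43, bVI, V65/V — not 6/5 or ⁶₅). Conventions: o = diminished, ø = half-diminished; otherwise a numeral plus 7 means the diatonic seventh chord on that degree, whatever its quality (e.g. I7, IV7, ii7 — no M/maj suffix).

Stacked in thirds the chord is A-C-Eb-G: a half-diminished seventh chord on A.
A is the second degree of G major. This is the half-diminished supertonic seventh, borrowed from the parallel minor.

iiø7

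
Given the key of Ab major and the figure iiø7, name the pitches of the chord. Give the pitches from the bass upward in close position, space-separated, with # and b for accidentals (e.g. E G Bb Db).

Bb Db Fb Ab

Scale degree 2 in Ab major is Bb; here the chord built on it is altered to a half-diminished seventh chord. iiø7 is the half-diminished supertonic seventh, borrowed from the parallel minor.
So the chord is Bb-Db-Fb-Ab, a half-diminished seventh chord.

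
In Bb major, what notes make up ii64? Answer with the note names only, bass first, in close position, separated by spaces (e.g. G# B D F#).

G C Eb

The numeral's case and figure indicate a minor triad. In Bb major its root, scale degree 2, is C.
That chord is spelled C-Eb-G.
With the 64 figure the chord is in second inversion; from the bass G upward in close position it reads G-C-Eb.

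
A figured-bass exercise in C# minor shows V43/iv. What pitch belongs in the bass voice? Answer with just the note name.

G#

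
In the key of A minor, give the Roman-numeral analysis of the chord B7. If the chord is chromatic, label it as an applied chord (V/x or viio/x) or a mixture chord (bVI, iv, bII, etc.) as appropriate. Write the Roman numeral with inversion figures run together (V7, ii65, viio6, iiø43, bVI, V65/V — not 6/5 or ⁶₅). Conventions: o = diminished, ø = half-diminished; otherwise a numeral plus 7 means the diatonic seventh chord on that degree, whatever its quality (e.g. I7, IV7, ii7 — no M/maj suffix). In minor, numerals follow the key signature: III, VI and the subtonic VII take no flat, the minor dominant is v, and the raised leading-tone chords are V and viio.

V7/V

Stacked in thirds the chord is B-D#-F#-A: a dominant seventh chord on B.
B is not a diatonic chord root with this quality in A minor, but it lies a perfect fifth above E (V), so the chord functions as an applied dominant of V.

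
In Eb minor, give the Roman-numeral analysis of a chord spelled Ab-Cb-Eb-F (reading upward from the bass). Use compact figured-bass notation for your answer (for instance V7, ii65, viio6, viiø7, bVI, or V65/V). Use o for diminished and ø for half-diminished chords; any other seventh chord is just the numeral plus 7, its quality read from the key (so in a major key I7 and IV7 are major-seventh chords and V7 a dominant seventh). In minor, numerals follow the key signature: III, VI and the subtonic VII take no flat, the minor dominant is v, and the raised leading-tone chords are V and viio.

The pitches F-Ab-Cb-Eb form a half-diminished seventh chord rooted on F.
F is scale degree 2 in Eb minor, and a half-diminished seventh chord on that degree is written iiø7.
With Ab in the bass the chord is in first inversion, so the figured bass is 65.

iiø65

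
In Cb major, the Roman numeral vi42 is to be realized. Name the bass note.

vi in Cb major has root Ab; the chord is Ab-Cb-Eb-Gb.
The figure 42 means third inversion — the seventh is in the bass.

Gb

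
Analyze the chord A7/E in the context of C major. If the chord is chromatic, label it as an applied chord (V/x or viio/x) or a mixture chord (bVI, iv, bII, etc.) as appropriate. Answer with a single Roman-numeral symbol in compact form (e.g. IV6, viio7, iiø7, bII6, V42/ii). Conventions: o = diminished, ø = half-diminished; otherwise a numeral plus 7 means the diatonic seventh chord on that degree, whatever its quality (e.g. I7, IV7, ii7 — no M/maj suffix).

Stacked in thirds the chord is A-C#-E-G: a dominant seventh chord on A.
A is not a diatonic chord root with this quality in C major, but it lies a perfect fifth above D (ii), so the chord functions as an applied dominant of ii.
With E in the bass the chord is in second inversion, so the figured bass is 43.

V43/ii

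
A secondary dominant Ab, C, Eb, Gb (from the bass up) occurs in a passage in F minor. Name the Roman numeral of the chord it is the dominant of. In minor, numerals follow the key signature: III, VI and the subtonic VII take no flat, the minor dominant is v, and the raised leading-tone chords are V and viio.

The chord is a dominant seventh chord on Ab.
A dominant resolves down a perfect fifth: Ab → Db. In F minor, Db is scale degree 6, i.e. VI.

VI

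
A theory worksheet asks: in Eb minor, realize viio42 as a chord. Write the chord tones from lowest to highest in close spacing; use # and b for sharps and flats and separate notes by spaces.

Cb D F Ab

In Eb minor, the leading-tone chord is built on the raised seventh degree, D.
That chord is spelled D-F-Ab-Cb.
With the 42 figure the chord is in third inversion; from the bass Cb upward in close position it reads Cb-D-F-Ab.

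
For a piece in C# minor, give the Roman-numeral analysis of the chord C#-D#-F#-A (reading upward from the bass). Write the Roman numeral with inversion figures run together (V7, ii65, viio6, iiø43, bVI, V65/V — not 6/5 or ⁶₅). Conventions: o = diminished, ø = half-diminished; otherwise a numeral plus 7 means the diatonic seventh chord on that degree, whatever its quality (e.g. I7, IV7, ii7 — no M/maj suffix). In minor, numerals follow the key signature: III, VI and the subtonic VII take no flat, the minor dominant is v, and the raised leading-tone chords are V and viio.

iiø42

The pitches D#-F#-A-C# form a half-diminished seventh chord rooted on D#.
D# is scale degree 2 in C# minor, and a half-diminished seventh chord on that degree is written iiø7.
With C# in the bass the chord is in third inversion, so the figured bass is 42.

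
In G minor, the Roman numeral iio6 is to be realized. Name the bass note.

iio in G minor has root A; the chord is A-C-Eb.
The figure 6 means first inversion — the third is in the bass.

C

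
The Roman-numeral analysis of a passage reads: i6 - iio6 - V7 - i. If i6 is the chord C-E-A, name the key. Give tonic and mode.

The chord Am/C is a minor triad rooted on A; its label is i6.
If A is scale degree 1 and the mode makes that degree carry a minor triad, the tonic is A and the mode is minor.

A minor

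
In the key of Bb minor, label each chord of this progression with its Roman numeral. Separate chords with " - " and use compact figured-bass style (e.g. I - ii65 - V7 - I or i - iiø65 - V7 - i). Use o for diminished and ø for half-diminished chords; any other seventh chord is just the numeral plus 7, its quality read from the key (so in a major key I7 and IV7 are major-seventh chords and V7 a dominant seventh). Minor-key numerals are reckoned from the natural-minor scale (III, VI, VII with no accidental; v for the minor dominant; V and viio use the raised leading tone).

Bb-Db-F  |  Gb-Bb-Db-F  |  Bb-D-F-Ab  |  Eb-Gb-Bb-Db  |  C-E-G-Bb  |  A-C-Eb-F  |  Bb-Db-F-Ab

i - VI7 - V7/iv - iv7 - V7/V - V65 - i7

Bb-Db-F: root Bb is the tonic; minor triad there is i.
Gb-Bb-Db-F: major seventh chord on Gb = scale degree 6 → VI7.
Bb-D-F-Ab: chromatic; Bb is V of iv, so V7/iv.
Eb-Gb-Bb-Db has root Eb, degree 4 in Bb minor, so iv7.
C-E-G-Bb is the secondary dominant of V (dominant seventh chord on C): V7/V.
A-C-Eb-F: dominant seventh chord on F = scale degree 5 → V65.
Bb-Db-F-Ab has root Bb, degree 1 in Bb minor, so i7.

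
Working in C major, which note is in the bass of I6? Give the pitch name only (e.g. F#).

I in C major has root C; the chord is C-E-G.
The figure 6 means first inversion — the third is in the bass.

E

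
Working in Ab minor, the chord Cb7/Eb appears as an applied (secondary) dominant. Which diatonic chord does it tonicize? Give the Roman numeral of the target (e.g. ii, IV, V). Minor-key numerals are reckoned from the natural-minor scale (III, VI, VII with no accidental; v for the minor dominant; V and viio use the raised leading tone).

VI

The chord is a dominant seventh chord on Cb.
A dominant resolves down a perfect fifth: Cb → Fb. In Ab minor, Fb is scale degree 6, i.e. VI.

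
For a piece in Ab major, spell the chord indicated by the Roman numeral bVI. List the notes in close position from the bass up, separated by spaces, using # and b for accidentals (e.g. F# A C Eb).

Fb Ab Cb

bVI is a major triad on the lowered sixth degree, borrowed from the parallel minor. In Ab major that root is Fb.
So the chord is Fb-Ab-Cb, a major triad.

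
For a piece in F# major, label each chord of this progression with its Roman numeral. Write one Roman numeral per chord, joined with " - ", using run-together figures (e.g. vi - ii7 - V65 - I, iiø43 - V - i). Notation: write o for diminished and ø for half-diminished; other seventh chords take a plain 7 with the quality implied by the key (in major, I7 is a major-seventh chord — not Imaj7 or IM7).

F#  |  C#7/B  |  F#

I - V42 - I

F#: major triad on F# = scale degree 1 → I.
C#7/B: root C# is the dominant; dominant seventh chord there is V42.
F#: major triad on F# = scale degree 1 → I.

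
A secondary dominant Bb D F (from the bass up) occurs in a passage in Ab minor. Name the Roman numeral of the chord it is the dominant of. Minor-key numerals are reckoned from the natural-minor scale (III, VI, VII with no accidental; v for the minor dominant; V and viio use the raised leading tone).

The chord is a major triad on Bb.
A dominant resolves down a perfect fifth: Bb → Eb. In Ab minor, Eb is scale degree 5, i.e. V.

V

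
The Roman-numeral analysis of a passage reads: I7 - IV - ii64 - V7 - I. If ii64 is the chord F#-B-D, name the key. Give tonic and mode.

The anchor chord is a minor triad on B, labeled ii64.
If B is scale degree 2 and the mode makes that degree carry a minor triad, the tonic is A and the mode is major.

A major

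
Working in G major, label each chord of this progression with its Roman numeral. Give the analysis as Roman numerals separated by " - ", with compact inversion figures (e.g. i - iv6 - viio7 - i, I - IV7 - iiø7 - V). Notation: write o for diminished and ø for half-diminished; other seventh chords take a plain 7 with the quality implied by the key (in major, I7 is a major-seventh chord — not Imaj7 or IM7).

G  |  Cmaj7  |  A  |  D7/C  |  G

I - IV7 - V/V - V42 - I

G: major triad on G = scale degree 1 → I.
Cmaj7 has root C, degree 4 in G major, so IV7.
A: a major triad on A, the applied dominant of V → V/V.
D7/C: root D is the dominant; dominant seventh chord there is V42.
G: major triad on G = scale degree 1 → I.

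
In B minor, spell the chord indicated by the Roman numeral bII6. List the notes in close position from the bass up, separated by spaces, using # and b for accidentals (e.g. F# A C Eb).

E G C

bII6 is the Neapolitan sixth — a major triad on the lowered second degree, here in its customary first inversion. In B minor that root is C.
So the chord is C-E-G.
The figured bass 6 indicates first inversion, placing the third (E) in the bass: E-G-C.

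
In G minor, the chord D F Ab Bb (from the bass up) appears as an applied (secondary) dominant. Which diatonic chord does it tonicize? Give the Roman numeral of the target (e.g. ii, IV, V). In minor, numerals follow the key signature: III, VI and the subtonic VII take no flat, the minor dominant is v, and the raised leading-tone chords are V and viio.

VI

The chord is a dominant seventh chord on Bb.
A dominant resolves down a perfect fifth: Bb → Eb. In G minor, Eb is scale degree 6, i.e. VI.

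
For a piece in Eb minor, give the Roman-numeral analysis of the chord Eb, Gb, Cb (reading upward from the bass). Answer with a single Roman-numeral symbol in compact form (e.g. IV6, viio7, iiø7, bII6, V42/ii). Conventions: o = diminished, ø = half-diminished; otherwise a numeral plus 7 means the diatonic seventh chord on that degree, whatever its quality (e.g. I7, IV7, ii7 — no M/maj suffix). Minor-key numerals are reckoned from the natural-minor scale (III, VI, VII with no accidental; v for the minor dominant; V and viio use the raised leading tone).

VI6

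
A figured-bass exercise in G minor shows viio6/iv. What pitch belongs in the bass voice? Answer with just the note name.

The applied chord viio6/iv is rooted on B: B-D-F.
The figure 6 means first inversion — the third is in the bass.

D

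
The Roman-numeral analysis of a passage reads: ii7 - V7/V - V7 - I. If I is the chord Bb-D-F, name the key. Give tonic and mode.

Bb major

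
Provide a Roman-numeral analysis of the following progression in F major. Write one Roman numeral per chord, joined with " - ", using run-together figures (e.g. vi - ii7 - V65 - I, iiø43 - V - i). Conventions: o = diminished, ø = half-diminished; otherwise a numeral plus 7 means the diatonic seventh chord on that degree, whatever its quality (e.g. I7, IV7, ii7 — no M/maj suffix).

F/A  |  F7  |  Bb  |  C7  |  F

I6 - V7/IV - IV - V7 - I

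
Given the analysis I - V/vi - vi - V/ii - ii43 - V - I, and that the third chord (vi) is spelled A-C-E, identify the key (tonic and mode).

The anchor chord is a minor triad on A, labeled vi.
vi on A implies A is the submediant; that puts the tonic at C, and the lowercase numeral fits major mode.

C major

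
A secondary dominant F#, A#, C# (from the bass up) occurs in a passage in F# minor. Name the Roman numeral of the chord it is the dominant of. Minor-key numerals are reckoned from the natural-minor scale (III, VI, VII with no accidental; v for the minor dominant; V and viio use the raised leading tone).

iv

The chord is a major triad on F#.
A dominant resolves down a perfect fifth: F# → B. In F# minor, B is scale degree 4, i.e. iv.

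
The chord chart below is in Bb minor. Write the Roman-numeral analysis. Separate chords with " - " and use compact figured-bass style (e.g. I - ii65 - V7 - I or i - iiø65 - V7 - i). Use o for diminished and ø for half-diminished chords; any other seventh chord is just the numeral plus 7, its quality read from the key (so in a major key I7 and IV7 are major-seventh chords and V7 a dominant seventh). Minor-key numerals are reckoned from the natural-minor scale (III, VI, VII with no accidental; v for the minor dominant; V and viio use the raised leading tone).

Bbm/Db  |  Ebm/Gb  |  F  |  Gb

i6 - iv6 - V - VI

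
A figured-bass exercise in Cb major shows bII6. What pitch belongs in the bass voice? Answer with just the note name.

bII in Cb major has root Dbb; the chord is Dbb-Fb-Abb.
The figure 6 means first inversion — the third is in the bass.

Fb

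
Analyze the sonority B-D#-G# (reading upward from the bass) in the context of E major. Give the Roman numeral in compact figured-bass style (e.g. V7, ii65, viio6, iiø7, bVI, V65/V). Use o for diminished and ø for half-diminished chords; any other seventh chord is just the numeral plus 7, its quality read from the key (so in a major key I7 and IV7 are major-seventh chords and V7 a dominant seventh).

iii6

Stacked in thirds the chord is G#-B-D#: a minor triad on G#.
G# is scale degree 3 in E major, and a minor triad on that degree is written iii.
With B in the bass the chord is in first inversion, so the figured bass is 6.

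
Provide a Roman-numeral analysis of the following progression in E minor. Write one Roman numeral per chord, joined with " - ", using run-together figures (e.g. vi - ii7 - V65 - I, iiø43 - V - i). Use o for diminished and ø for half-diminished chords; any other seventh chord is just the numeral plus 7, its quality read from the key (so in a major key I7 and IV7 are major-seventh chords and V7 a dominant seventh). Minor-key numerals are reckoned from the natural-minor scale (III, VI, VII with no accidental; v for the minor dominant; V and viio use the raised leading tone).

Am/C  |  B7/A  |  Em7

iv6 - V42 - i7

Am/C has root A, degree 4 in E minor, so iv6.
B7/A: root B is the dominant; dominant seventh chord there is V42.
Em7: minor seventh chord on E = scale degree 1 → i7.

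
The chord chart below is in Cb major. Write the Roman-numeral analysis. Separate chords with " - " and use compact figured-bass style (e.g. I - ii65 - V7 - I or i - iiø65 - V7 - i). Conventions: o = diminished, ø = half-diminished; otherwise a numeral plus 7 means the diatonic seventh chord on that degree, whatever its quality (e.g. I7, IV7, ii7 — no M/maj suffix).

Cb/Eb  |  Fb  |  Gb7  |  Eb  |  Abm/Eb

I6 - IV - V7 - V/vi - vi64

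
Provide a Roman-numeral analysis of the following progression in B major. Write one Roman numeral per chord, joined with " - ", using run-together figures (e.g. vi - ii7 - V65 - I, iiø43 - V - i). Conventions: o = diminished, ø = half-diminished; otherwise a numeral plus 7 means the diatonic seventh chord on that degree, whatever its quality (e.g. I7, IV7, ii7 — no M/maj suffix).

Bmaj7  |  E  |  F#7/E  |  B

Bmaj7: major seventh chord on B = scale degree 1 → I7.
E has root E, degree 4 in B major, so IV.
F#7/E: root F# is the dominant; dominant seventh chord there is V42.
B: root B is the tonic; major triad there is I.

I7 - IV - V42 - I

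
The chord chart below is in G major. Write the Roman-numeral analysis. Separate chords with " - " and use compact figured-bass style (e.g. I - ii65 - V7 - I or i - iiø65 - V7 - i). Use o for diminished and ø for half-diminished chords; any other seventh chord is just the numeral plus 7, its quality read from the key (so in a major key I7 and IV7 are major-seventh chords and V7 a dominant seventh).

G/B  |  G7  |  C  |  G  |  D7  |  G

G/B: major triad on G = scale degree 1 → I6.
G7: a dominant seventh chord on G, the applied dominant of IV → V7/IV.
C has root C, degree 4 in G major, so IV.
G: root G is the tonic; major triad there is I.
D7 has root D, degree 5 in G major, so V7.
G: root G is the tonic; major triad there is I.

I6 - V7/IV - IV - I - V7 - I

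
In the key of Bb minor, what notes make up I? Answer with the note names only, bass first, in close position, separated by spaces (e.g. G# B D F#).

Scale degree 1 in Bb minor is Bb; here the chord built on it is altered to a major triad. I is the major tonic (Picardy third), borrowed from the parallel major.
So the chord is Bb-D-F, a major triad.

Bb D F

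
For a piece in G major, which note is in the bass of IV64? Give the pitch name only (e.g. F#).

IV in G major has root C; the chord is C-E-G.
The figure 64 means second inversion — the fifth is in the bass.

G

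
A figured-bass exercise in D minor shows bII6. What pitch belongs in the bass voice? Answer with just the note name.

bII in D minor has root Eb; the chord is Eb-G-Bb.
The figure 6 means first inversion — the third is in the bass.

G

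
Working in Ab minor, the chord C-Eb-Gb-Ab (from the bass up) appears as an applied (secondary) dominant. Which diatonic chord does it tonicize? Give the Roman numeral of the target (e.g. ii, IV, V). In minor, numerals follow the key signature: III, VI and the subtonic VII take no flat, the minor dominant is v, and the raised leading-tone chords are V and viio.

iv

The chord is a dominant seventh chord on Ab.
A dominant resolves down a perfect fifth: Ab → Db. In Ab minor, Db is scale degree 4, i.e. iv.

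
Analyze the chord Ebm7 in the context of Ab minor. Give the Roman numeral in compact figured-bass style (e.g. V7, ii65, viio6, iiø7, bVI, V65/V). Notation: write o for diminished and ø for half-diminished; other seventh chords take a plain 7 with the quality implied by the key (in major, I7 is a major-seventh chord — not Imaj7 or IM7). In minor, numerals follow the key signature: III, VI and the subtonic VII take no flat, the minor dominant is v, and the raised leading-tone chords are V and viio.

v7

The pitches Eb-Gb-Bb-Db form a minor seventh chord rooted on Eb.
In Ab minor, Eb is the dominant; the diatonic minor seventh chord there is v7.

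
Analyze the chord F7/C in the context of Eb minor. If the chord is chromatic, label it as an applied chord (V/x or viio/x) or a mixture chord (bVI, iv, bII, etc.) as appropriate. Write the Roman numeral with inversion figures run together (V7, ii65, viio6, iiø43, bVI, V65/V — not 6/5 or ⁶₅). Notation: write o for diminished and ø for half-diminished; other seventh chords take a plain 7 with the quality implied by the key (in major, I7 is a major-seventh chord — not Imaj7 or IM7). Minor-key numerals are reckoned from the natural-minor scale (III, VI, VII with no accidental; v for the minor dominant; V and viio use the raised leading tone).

V43/V

Stacked in thirds the chord is F-A-C-Eb: a dominant seventh chord on F.
F is not a diatonic chord root with this quality in Eb minor, but it lies a perfect fifth above Bb (V), so the chord functions as an applied dominant of V.
With C in the bass the chord is in second inversion, so the figured bass is 43.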